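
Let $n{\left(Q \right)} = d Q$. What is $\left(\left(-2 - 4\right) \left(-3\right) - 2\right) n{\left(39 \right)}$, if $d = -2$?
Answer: $-1248$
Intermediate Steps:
$n{\left(Q \right)} = - 2 Q$
$\left(\left(-2 - 4\right) \left(-3\right) - 2\right) n{\left(39 \right)} = \left(\left(-2 - 4\right) \left(-3\right) - 2\right) \left(\left(-2\right) 39\right) = \left(\left(-2 - 4\right) \left(-3\right) - 2\right) \left(-78\right) = \left(\left(-6\right) \left(-3\right) - 2\right) \left(-78\right) = \left(18 - 2\right) \left(-78\right) = 16 \left(-78\right) = -1248$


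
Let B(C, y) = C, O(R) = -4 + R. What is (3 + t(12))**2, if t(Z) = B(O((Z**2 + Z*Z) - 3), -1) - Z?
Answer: 73984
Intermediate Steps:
t(Z) = -7 - Z + 2*Z**2 (t(Z) = (-4 + ((Z**2 + Z*Z) - 3)) - Z = (-4 + ((Z**2 + Z**2) - 3)) - Z = (-4 + (2*Z**2 - 3)) - Z = (-4 + (-3 + 2*Z**2)) - Z = (-7 + 2*Z**2) - Z = -7 - Z + 2*Z**2)
(3 + t(12))**2 = (3 + (-7 - 1*12 + 2*12**2))**2 = (3 + (-7 - 12 + 2*144))**2 = (3 + (-7 - 12 + 288))**2 = (3 + 269)**2 = 272**2 = 73984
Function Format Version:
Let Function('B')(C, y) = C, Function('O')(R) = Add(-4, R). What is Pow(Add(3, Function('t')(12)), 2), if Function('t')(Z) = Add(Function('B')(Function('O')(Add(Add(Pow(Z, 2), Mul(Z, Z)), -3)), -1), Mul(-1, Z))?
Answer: 73984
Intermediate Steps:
Function('t')(Z) = Add(-7, Mul(-1, Z), Mul(2, Pow(Z, 2))) (Function('t')(Z) = Add(Add(-4, Add(Add(Pow(Z, 2), Mul(Z, Z)), -3)), Mul(-1, Z)) = Add(Add(-4, Add(Add(Pow(Z, 2), Pow(Z, 2)), -3)), Mul(-1, Z)) = Add(Add(-4, Add(Mul(2, Pow(Z, 2)), -3)), Mul(-1, Z)) = Add(Add(-4, Add(-3, Mul(2, Pow(Z, 2)))), Mul(-1, Z)) = Add(Add(-7, Mul(2, Pow(Z, 2))), Mul(-1, Z)) = Add(-7, Mul(-1, Z), Mul(2, Pow(Z, 2))))
Pow(Add(3, Function('t')(12)), 2) = Pow(Add(3, Add(-7, Mul(-1, 12), Mul(2, Pow(12, 2)))), 2) = Pow(Add(3, Add(-7, -12, Mul(2, 144))), 2) = Pow(Add(3, Add(-7, -12, 288)), 2) = Pow(Add(3, 269), 2) = Pow(272, 2) = 73984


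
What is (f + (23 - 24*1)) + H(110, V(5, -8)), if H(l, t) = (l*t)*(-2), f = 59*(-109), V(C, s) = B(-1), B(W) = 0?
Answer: -6432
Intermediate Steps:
V(C, s) = 0
f = -6431
H(l, t) = -2*l*t
(f + (23 - 24*1)) + H(110, V(5, -8)) = (-6431 + (23 - 24*1)) - 2*110*0 = (-6431 + (23 - 24)) + 0 = (-6431 - 1) + 0 = -6432 + 0 = -6432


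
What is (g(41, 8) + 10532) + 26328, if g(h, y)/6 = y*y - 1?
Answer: 37238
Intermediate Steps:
g(h, y) = -6 + 6*y**2 (g(h, y) = 6*(y*y - 1) = 6*(y**2 - 1) = 6*(-1 + y**2) = -6 + 6*y**2)
(g(41, 8) + 10532) + 26328 = ((-6 + 6*8**2) + 10532) + 26328 = ((-6 + 6*64) + 10532) + 26328 = ((-6 + 384) + 10532) + 26328 = (378 + 10532) + 26328 = 10910 + 26328 = 37238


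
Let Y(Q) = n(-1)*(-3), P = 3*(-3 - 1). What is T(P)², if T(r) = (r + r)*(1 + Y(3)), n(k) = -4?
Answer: 97344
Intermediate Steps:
P = -12 (P = 3*(-4) = -12)
Y(Q) = 12 (Y(Q) = -4*(-3) = 12)
T(r) = 26*r (T(r) = (r + r)*(1 + 12) = (2*r)*13 = 26*r)
T(P)² = (26*(-12))² = (-312)² = 97344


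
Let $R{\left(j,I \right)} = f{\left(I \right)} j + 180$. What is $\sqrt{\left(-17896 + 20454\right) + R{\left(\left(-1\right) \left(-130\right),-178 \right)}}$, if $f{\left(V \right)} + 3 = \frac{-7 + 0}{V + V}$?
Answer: $\frac{19 \sqrt{206302}}{178} \approx 48.483$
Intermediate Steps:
$f{\left(V \right)} = -3 - \frac{7}{2 V}$ ($f{\left(V \right)} = -3 + \frac{-7 + 0}{V + V} = -3 - \frac{7}{2 V}$)
$R{\left(j,I \right)} = 180 + j \left(-3 - \frac{7}{2 I}\right)$ ($R{\left(j,I \right)} = \left(-3 - \frac{7}{2 I}\right) j + 180 = j \left(-3 - \frac{7}{2 I}\right) + 180 = 180 + j \left(-3 - \frac{7}{2 I}\right)$)
$\sqrt{\left(-17896 + 20454\right) + R{\left(\left(-1\right) \left(-130\right),-178 \right)}} = \sqrt{\left(-17896 + 20454\right) - \left(-180 + 3 \left(-1\right) \left(-130\right) + \frac{7 \left(\left(-1\right) \left(-130\right)\right)}{2 \left(-178\right)}\right)} = \sqrt{2558 - \left(210 - \frac{455}{178}\right)} = \sqrt{2558 + \left(180 - 390 + \frac{455}{178}\right)} = \sqrt{2558 - \frac{36925}{178}} = \sqrt{\frac{418399}{178}} = \frac{19 \sqrt{206302}}{178}$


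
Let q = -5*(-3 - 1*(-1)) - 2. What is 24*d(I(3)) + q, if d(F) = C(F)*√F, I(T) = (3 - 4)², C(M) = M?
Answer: 32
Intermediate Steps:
q = 8 (q = -5*(-3 + 1) - 2 = -5*(-2) - 2 = 10 - 2 = 8)
I(T) = 1 (I(T) = (-1)² = 1)
d(F) = F^(3/2) (d(F) = F*√F = F^(3/2))
24*d(I(3)) + q = 24*1^(3/2) + 8 = 24*1 + 8 = 24 + 8 = 32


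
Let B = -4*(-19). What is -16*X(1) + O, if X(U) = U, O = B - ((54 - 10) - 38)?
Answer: 54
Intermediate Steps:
B = 76
O = 70 (O = 76 - ((54 - 10) - 38) = 76 - (44 - 38) = 76 - 1*6 = 76 - 6 = 70)
-16*X(1) + O = -16*1 + 70 = -16 + 70 = 54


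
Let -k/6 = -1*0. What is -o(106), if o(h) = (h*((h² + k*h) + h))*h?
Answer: -127438712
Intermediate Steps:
k = 0 (k = -(-6)*0 = -6*0 = 0)
o(h) = h²*(h + h²) (o(h) = (h*((h² + 0*h) + h))*h = (h*((h² + 0) + h))*h = (h*(h² + h))*h = (h*(h + h²))*h = h²*(h + h²))
-o(106) = -106³*(1 + 106) = -1191016*107 = -1*127438712 = -127438712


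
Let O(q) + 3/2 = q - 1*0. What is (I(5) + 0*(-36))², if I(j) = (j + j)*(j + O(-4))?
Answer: 25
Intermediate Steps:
O(q) = -3/2 + q (O(q) = -3/2 + (q - 1*0) = -3/2 + (q + 0) = -3/2 + q)
I(j) = 2*j*(-11/2 + j) (I(j) = (j + j)*(j + (-3/2 - 4)) = (2*j)*(j - 11/2) = (2*j)*(-11/2 + j) = 2*j*(-11/2 + j))
(I(5) + 0*(-36))² = (5*(-11 + 2*5) + 0*(-36))² = (5*(-11 + 10) + 0)² = (5*(-1) + 0)² = (-5 + 0)² = (-5)² = 25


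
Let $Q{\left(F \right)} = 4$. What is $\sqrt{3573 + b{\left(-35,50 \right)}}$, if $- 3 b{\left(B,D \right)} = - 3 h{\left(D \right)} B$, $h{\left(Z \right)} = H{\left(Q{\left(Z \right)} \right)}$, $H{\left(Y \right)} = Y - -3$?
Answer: $16 \sqrt{13} \approx 57.689$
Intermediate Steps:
$H{\left(Y \right)} = 3 + Y$ ($H{\left(Y \right)} = Y + 3 = 3 + Y$)
$h{\left(Z \right)} = 7$ ($h{\left(Z \right)} = 3 + 4 = 7$)
$b{\left(B,D \right)} = 7 B$ ($b{\left(B,D \right)} = - \frac{\left(-3\right) 7 B}{3} = - \frac{\left(-21\right) B}{3} = 7 B$)
$\sqrt{3573 + b{\left(-35,50 \right)}} = \sqrt{3573 + 7 \left(-35\right)} = \sqrt{3573 - 245} = \sqrt{3328} = 16 \sqrt{13}$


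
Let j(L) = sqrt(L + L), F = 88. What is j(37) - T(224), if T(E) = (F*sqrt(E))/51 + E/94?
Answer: -112/47 + sqrt(74) - 352*sqrt(14)/51 ≈ -19.605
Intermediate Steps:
T(E) = E/94 + 88*sqrt(E)/51 (T(E) = (88*sqrt(E))/51 + E/94 = (88*sqrt(E))*(1/51) + E*(1/94) = 88*sqrt(E)/51 + E/94 = E/94 + 88*sqrt(E)/51)
j(L) = sqrt(2)*sqrt(L) (j(L) = sqrt(2*L) = sqrt(2)*sqrt(L))
j(37) - T(224) = sqrt(2)*sqrt(37) - ((1/94)*224 + 88*sqrt(224)/51) = sqrt(74) - (112/47 + 88*(4*sqrt(14))/51) = sqrt(74) - (112/47 + 352*sqrt(14)/51) = sqrt(74) + (-112/47 - 352*sqrt(14)/51) = -112/47 + sqrt(74) - 352*sqrt(14)/51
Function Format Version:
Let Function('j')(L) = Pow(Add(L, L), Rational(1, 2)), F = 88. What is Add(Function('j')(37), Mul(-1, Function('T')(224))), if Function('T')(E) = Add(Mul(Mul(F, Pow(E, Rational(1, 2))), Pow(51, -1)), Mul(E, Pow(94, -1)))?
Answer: Add(Rational(-112, 47), Pow(74, Rational(1, 2)), Mul(Rational(-352, 51), Pow(14, Rational(1, 2)))) ≈ -19.605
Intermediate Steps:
Function('T')(E) = Add(Mul(Rational(1, 94), E), Mul(Rational(88, 51), Pow(E, Rational(1, 2)))) (Function('T')(E) = Add(Mul(Mul(88, Pow(E, Rational(1, 2))), Pow(51, -1)), Mul(E, Pow(94, -1))) = Add(Mul(Mul(88, Pow(E, Rational(1, 2))), Rational(1, 51)), Mul(E, Rational(1, 94))) = Add(Mul(Rational(88, 51), Pow(E, Rational(1, 2))), Mul(Rational(1, 94), E)) = Add(Mul(Rational(1, 94), E), Mul(Rational(88, 51), Pow(E, Rational(1, 2)))))
Function('j')(L) = Mul(Pow(2, Rational(1, 2)), Pow(L, Rational(1, 2))) (Function('j')(L) = Pow(Mul(2, L), Rational(1, 2)) = Mul(Pow(2, Rational(1, 2)), Pow(L, Rational(1, 2))))
Add(Function('j')(37), Mul(-1, Function('T')(224))) = Add(Mul(Pow(2, Rational(1, 2)), Pow(37, Rational(1, 2))), Mul(-1, Add(Mul(Rational(1, 94), 224), Mul(Rational(88, 51), Pow(224, Rational(1, 2)))))) = Add(Pow(74, Rational(1, 2)), Mul(-1, Add(Rational(112, 47), Mul(Rational(88, 51), Mul(4, Pow(14, Rational(1, 2))))))) = Add(Pow(74, Rational(1, 2)), Mul(-1, Add(Rational(112, 47), Mul(Rational(352, 51), Pow(14, Rational(1, 2)))))) = Add(Pow(74, Rational(1, 2)), Add(Rational(-112, 47), Mul(Rational(-352, 51), Pow(14, Rational(1, 2))))) = Add(Rational(-112, 47), Pow(74, Rational(1, 2)), Mul(Rational(-352, 51), Pow(14, Rational(1, 2))))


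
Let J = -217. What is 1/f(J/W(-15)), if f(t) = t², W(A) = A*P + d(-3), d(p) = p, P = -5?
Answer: 5184/47089 ≈ 0.11009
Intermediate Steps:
W(A) = -3 - 5*A (W(A) = A*(-5) - 3 = -5*A - 3 = -3 - 5*A)
1/f(J/W(-15)) = 1/((-217/(-3 - 5*(-15)))²) = 1/((-217/(-3 + 75))²) = 1/((-217/72)²) = 1/(47089/5184) = 5184/47089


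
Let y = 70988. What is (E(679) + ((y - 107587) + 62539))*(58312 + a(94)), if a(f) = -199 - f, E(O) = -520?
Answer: 1474842980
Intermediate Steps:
(E(679) + ((y - 107587) + 62539))*(58312 + a(94)) = (-520 + ((70988 - 107587) + 62539))*(58312 + (-199 - 1*94)) = (-520 + (-36599 + 62539))*(58312 + (-199 - 94)) = (-520 + 25940)*(58312 - 293) = 25420*58019 = 1474842980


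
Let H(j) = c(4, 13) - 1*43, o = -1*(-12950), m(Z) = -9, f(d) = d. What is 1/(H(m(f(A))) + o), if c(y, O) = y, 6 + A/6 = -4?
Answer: 1/12911 ≈ 7.7453e-5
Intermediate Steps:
A = -60 (A = -36 + 6*(-4) = -36 - 24 = -60)
o = 12950
H(j) = -39 (H(j) = 4 - 1*43 = 4 - 43 = -39)
1/(H(m(f(A))) + o) = 1/(-39 + 12950) = 1/12911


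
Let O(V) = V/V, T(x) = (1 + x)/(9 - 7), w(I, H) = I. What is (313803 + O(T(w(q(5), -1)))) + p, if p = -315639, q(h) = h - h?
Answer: -1835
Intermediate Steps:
q(h) = 0
T(x) = 1/2 + x/2 (T(x) = (1 + x)/2 = (1 + x)*(1/2) = 1/2 + x/2)
O(V) = 1
(313803 + O(T(w(q(5), -1)))) + p = (313803 + 1) - 315639 = 313804 - 315639 = -1835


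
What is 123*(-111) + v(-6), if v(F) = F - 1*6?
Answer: -13665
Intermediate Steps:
v(F) = -6 + F (v(F) = F - 6 = -6 + F)
123*(-111) + v(-6) = 123*(-111) + (-6 - 6) = -13653 - 12 = -13665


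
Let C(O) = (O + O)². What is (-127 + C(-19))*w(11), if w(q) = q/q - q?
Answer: -13170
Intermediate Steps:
w(q) = 1 - q
C(O) = 4*O² (C(O) = (2*O)² = 4*O²)
(-127 + C(-19))*w(11) = (-127 + 4*(-19)²)*(1 - 1*11) = (-127 + 4*361)*(1 - 11) = (-127 + 1444)*(-10) = 1317*(-10) = -13170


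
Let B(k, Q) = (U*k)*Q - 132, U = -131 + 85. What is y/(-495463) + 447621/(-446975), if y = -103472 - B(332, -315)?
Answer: 103929707683/11655767075 ≈ 8.9166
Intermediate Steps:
U = -46
B(k, Q) = -132 - 46*Q*k (B(k, Q) = (-46*k)*Q - 132 = -46*Q*k - 132 = -132 - 46*Q*k)
y = -4914020 (y = -103472 - (-132 - 46*(-315)*332) = -103472 - (-132 + 4810680) = -103472 - 1*4810548 = -103472 - 4810548 = -4914020)
y/(-495463) + 447621/(-446975) = -4914020/(-495463) + 447621/(-446975) = -4914020*(-1/495463) + 447621*(-1/446975) = 4914020/495463 - 23559/23525 = 103929707683/11655767075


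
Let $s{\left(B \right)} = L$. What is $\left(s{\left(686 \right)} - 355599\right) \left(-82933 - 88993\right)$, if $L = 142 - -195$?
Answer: $61078774612$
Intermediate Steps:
$L = 337$ ($L = 142 + 195 = 337$)
$s{\left(B \right)} = 337$
$\left(s{\left(686 \right)} - 355599\right) \left(-82933 - 88993\right) = \left(337 - 355599\right) \left(-82933 - 88993\right) = \left(-355262\right) \left(-171926\right) = 61078774612$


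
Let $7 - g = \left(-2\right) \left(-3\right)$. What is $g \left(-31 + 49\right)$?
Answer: $18$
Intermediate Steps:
$g = 1$ ($g = 7 - \left(-2\right) \left(-3\right) = 7 - 6 = 1$)
$g \left(-31 + 49\right) = 1 \left(-31 + 49\right) = 1 \cdot 18 = 18$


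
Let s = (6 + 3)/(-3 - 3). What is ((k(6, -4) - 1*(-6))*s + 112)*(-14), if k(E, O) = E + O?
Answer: -1400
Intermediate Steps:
s = -3/2 (s = 9/(-6) = 9*(-⅙) = -3/2 ≈ -1.5000)
((k(6, -4) - 1*(-6))*s + 112)*(-14) = (((6 - 4) - 1*(-6))*(-3/2) + 112)*(-14) = ((2 + 6)*(-3/2) + 112)*(-14) = (8*(-3/2) + 112)*(-14) = (-12 + 112)*(-14) = 100*(-14) = -1400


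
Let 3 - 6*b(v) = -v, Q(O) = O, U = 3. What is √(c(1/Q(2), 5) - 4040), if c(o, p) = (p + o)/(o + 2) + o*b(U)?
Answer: I*√403730/10 ≈ 63.54*I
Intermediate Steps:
b(v) = ½ + v/6 (b(v) = ½ - (-1)*v/6 = ½ + v/6)
c(o, p) = o + (o + p)/(2 + o) (c(o, p) = (p + o)/(o + 2) + o*(½ + (⅙)*3) = (o + p)/(2 + o) + o*(½ + ½) = (o + p)/(2 + o) + o*1 = (o + p)/(2 + o) + o = o + (o + p)/(2 + o))
√(c(1/Q(2), 5) - 4040) = √((5 + (1/2)² + 3/2)/(2 + 1/2) - 4040) = √((5 + (½)² + 3*(½))/(2 + ½) - 4040) = √((5 + ¼ + 3/2)/(5/2) - 4040) = √((⅖)*(27/4) - 4040) = √(27/10 - 4040) = √(-40373/10) = I*√403730/10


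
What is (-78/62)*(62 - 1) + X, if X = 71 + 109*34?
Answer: 114708/31 ≈ 3700.3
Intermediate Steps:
X = 3777 (X = 71 + 3706 = 3777)
(-78/62)*(62 - 1) + X = (-78/62)*(62 - 1) + 3777 = -78*1/62*61 + 3777 = -39/31*61 + 3777 = -2379/31 + 3777 = 114708/31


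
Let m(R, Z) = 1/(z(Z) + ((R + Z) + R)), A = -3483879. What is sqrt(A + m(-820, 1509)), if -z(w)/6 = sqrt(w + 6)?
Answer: sqrt(-456388150 - 20903274*sqrt(1515))/sqrt(131 + 6*sqrt(1515)) ≈ 1866.5*I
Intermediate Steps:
z(w) = -6*sqrt(6 + w) (z(w) = -6*sqrt(w + 6) = -6*sqrt(6 + w))
m(R, Z) = 1/(Z - 6*sqrt(6 + Z) + 2*R) (m(R, Z) = 1/(-6*sqrt(6 + Z) + ((R + Z) + R)) = 1/(-6*sqrt(6 + Z) + (Z + 2*R)) = 1/(Z - 6*sqrt(6 + Z) + 2*R))
sqrt(A + m(-820, 1509)) = sqrt(-3483879 + 1/(1509 - 6*sqrt(6 + 1509) + 2*(-820))) = sqrt(-3483879 + 1/(1509 - 6*sqrt(1515) - 1640)) = sqrt(-3483879 + 1/(-131 - 6*sqrt(1515)))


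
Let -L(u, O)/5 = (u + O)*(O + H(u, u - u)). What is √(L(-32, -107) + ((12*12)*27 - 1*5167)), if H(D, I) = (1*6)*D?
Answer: 2*I*√52271 ≈ 457.26*I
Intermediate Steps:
H(D, I) = 6*D
L(u, O) = -5*(O + u)*(O + 6*u) (L(u, O) = -5*(u + O)*(O + 6*u) = -5*(O + u)*(O + 6*u))
√(L(-32, -107) + ((12*12)*27 - 1*5167)) = √((-30*(-32)² - 5*(-107)² - 35*(-107)*(-32)) + ((12*12)*27 - 1*5167)) = √((-30*1024 - 5*11449 - 119840) + (144*27 - 5167)) = √((-30720 - 57245 - 119840) + (3888 - 5167)) = √(-207805 - 1279) = √(-209084) = 2*I*√52271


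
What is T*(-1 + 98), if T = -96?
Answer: -9312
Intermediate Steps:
T*(-1 + 98) = -96*(-1 + 98) = -96*97 = -9312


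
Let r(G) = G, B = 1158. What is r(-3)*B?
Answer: -3474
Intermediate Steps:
r(-3)*B = -3*1158 = -3474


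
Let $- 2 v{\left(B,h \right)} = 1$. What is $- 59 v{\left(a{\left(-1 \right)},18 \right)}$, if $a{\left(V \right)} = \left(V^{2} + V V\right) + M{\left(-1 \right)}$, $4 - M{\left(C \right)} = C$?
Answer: $\frac{59}{2} \approx 29.5$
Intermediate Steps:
$M{\left(C \right)} = 4 - C$
$a{\left(V \right)} = 5 + 2 V^{2}$ ($a{\left(V \right)} = \left(V^{2} + V V\right) + \left(4 - -1\right) = \left(V^{2} + V^{2}\right) + \left(4 + 1\right) = 2 V^{2} + 5 = 5 + 2 V^{2}$)
$v{\left(B,h \right)} = - \frac{1}{2}$ ($v{\left(B,h \right)} = \left(- \frac{1}{2}\right) 1 = - \frac{1}{2}$)
$- 59 v{\left(a{\left(-1 \right)},18 \right)} = \left(-59\right) \left(- \frac{1}{2}\right) = \frac{59}{2}$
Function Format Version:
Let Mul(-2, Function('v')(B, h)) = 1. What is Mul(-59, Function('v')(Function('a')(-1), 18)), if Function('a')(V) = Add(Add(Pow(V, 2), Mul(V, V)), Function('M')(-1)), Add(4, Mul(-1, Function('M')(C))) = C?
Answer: Rational(59, 2) ≈ 29.500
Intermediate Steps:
Function('M')(C) = Add(4, Mul(-1, C))
Function('a')(V) = Add(5, Mul(2, Pow(V, 2))) (Function('a')(V) = Add(Add(Pow(V, 2), Mul(V, V)), Add(4, Mul(-1, -1))) = Add(Add(Pow(V, 2), Pow(V, 2)), Add(4, 1)) = Add(Mul(2, Pow(V, 2)), 5) = Add(5, Mul(2, Pow(V, 2))))
Function('v')(B, h) = Rational(-1, 2) (Function('v')(B, h) = Mul(Rational(-1, 2), 1) = Rational(-1, 2))
Mul(-59, Function('v')(Function('a')(-1), 18)) = Mul(-59, Rational(-1, 2)) = Rational(59, 2)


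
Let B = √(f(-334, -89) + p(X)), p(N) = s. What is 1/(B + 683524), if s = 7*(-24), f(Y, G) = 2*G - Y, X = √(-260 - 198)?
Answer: 170881/116801264647 - I*√3/233602529294 ≈ 1.463e-6 - 7.4145e-12*I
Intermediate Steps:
X = I*√458 (X = √(-458) = I*√458 ≈ 21.401*I)
f(Y, G) = -Y + 2*G
s = -168
p(N) = -168
B = 2*I*√3 (B = √((-1*(-334) + 2*(-89)) - 168) = √((334 - 178) - 168) = √(156 - 168) = √(-12) = 2*I*√3 ≈ 3.4641*I)
1/(B + 683524) = 1/(2*I*√3 + 683524) = 1/(683524 + 2*I*√3)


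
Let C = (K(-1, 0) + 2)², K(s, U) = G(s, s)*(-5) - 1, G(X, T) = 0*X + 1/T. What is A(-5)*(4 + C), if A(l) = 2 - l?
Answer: 280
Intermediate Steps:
G(X, T) = 1/T (G(X, T) = 0 + 1/T = 1/T)
K(s, U) = -1 - 5/s (K(s, U) = -5/s - 1 = -1 - 5/s)
C = 36 (C = ((-5 - 1*(-1))/(-1) + 2)² = (-(-5 + 1) + 2)² = (-1*(-4) + 2)² = (4 + 2)² = 6² = 36)
A(-5)*(4 + C) = (2 - 1*(-5))*(4 + 36) = (2 + 5)*40 = 7*40 = 280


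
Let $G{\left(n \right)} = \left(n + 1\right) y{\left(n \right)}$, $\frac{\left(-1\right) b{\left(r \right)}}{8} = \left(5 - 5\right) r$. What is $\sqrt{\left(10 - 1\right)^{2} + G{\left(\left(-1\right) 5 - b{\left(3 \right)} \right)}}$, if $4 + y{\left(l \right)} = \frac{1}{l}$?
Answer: $\frac{\sqrt{2445}}{5} \approx 9.8894$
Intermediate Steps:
$y{\left(l \right)} = -4 + \frac{1}{l}$
$b{\left(r \right)} = 0$ ($b{\left(r \right)} = - 8 \left(5 - 5\right) r = - 8 \cdot 0 r = \left(-8\right) 0 = 0$)
$G{\left(n \right)} = \left(1 + n\right) \left(-4 + \frac{1}{n}\right)$ ($G{\left(n \right)} = \left(n + 1\right) \left(-4 + \frac{1}{n}\right) = \left(1 + n\right) \left(-4 + \frac{1}{n}\right)$)
$\sqrt{\left(10 - 1\right)^{2} + G{\left(\left(-1\right) 5 - b{\left(3 \right)} \right)}} = \sqrt{\left(10 - 1\right)^{2} - \left(3 - \frac{1}{\left(-1\right) 5 - 0} + 4 \left(\left(-1\right) 5 - 0\right)\right)} = \sqrt{9^{2} - \left(3 - \frac{1}{-5 + 0} + 4 \left(-5 + 0\right)\right)} = \sqrt{81 - \left(-17 + \frac{1}{5}\right)} = \sqrt{81 - - \frac{84}{5}} = \sqrt{81 + \frac{84}{5}} = \sqrt{\frac{489}{5}} = \frac{\sqrt{2445}}{5}$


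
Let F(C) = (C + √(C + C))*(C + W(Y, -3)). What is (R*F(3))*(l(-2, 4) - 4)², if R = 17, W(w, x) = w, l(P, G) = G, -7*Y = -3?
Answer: 0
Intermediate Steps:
Y = 3/7 (Y = -⅐*(-3) = 3/7 ≈ 0.42857)
F(C) = (3/7 + C)*(C + √2*√C) (F(C) = (C + √(C + C))*(C + 3/7) = (C + √(2*C))*(3/7 + C) = (C + √2*√C)*(3/7 + C) = (3/7 + C)*(C + √2*√C))
(R*F(3))*(l(-2, 4) - 4)² = (17*(3² + (3/7)*3 + √2*3^(3/2) + 3*√2*√3/7))*(4 - 4)² = (17*(9 + 9/7 + √2*(3*√3) + 3*√6/7))*0² = (17*(9 + 9/7 + 3*√6 + 3*√6/7))*0 = (17*(72/7 + 24*√6/7))*0 = (1224/7 + 408*√6/7)*0 = 0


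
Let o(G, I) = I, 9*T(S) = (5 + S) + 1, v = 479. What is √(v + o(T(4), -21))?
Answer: √458 ≈ 21.401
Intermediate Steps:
T(S) = ⅔ + S/9 (T(S) = ((5 + S) + 1)/9 = (6 + S)/9 = ⅔ + S/9)
√(v + o(T(4), -21)) = √(479 - 21) = √458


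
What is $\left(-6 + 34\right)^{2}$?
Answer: $784$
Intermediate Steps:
$\left(-6 + 34\right)^{2} = 28^{2} = 784$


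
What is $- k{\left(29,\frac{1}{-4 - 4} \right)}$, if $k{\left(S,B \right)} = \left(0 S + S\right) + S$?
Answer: $-58$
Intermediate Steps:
$k{\left(S,B \right)} = 2 S$ ($k{\left(S,B \right)} = \left(0 + S\right) + S = S + S = 2 S$)
$- k{\left(29,\frac{1}{-4 - 4} \right)} = - 2 \cdot 29 = \left(-1\right) 58 = -58$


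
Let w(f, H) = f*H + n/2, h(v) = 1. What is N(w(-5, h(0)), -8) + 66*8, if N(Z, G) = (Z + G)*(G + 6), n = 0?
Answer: 554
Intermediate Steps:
w(f, H) = H*f (w(f, H) = f*H + 0/2 = H*f + 0*(1/2) = H*f + 0 = H*f)
N(Z, G) = (6 + G)*(G + Z) (N(Z, G) = (G + Z)*(6 + G) = (6 + G)*(G + Z))
N(w(-5, h(0)), -8) + 66*8 = ((-8)**2 + 6*(-8) + 6*(1*(-5)) - 8*(-5)) + 66*8 = (64 - 48 + 6*(-5) - 8*(-5)) + 528 = (64 - 48 - 30 + 40) + 528 = 26 + 528 = 554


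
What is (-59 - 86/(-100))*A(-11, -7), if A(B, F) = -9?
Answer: 26163/50 ≈ 523.26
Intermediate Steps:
(-59 - 86/(-100))*A(-11, -7) = (-59 - 86/(-100))*(-9) = (-59 - 86*(-1/100))*(-9) = (-59 + 43/50)*(-9) = -2907/50*(-9) = 26163/50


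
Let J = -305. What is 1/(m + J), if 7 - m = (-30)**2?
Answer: -1/1198 ≈ -0.00083472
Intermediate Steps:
m = -893 (m = 7 - 1*(-30)**2 = 7 - 1*900 = 7 - 900 = -893)
1/(m + J) = 1/(-893 - 305) = 1/(-1198) = -1/1198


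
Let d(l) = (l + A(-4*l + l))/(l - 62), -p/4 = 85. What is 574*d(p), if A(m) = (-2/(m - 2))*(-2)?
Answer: 16555882/34103 ≈ 485.47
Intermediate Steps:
p = -340 (p = -4*85 = -340)
A(m) = 4/(-2 + m) (A(m) = (-2/(-2 + m))*(-2) = -2/(-2 + m)*(-2) = 4/(-2 + m))
d(l) = (l + 4/(-2 - 3*l))/(-62 + l) (d(l) = (l + 4/(-2 + (-4*l + l)))/(l - 62) = (l + 4/(-2 - 3*l))/(-62 + l))
574*d(p) = 574*((-4 - 340*(2 + 3*(-340)))/((-62 - 340)*(2 + 3*(-340)))) = 574*((-4 - 340*(2 - 1020))/((-402)*(2 - 1020))) = 574*(-1/402*(-4 - 340*(-1018))/(-1018)) = 574*(-1/402*(-1/1018)*(-4 + 346120)) = 574*(-1/402*(-1/1018)*346116) = 574*(28843/34103) = 16555882/34103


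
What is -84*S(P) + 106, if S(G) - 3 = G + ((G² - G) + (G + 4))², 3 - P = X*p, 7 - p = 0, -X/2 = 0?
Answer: -14594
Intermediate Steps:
X = 0 (X = -2*0 = 0)
p = 7 (p = 7 - 1*0 = 7 + 0 = 7)
P = 3 (P = 3 - 0*7 = 3 - 1*0 = 3 + 0 = 3)
S(G) = 3 + G + (4 + G²)² (S(G) = 3 + (G + ((G² - G) + (G + 4))²) = 3 + (G + ((G² - G) + (4 + G))²) = 3 + (G + (4 + G²)²) = 3 + G + (4 + G²)²)
-84*S(P) + 106 = -84*(3 + 3 + (4 + 3²)²) + 106 = -84*(3 + 3 + (4 + 9)²) + 106 = -84*(3 + 3 + 13²) + 106 = -84*(3 + 3 + 169) + 106 = -84*175 + 106 = -14700 + 106 = -14594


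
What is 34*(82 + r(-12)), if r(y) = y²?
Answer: 7684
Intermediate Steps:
34*(82 + r(-12)) = 34*(82 + (-12)²) = 34*(82 + 144) = 34*226 = 7684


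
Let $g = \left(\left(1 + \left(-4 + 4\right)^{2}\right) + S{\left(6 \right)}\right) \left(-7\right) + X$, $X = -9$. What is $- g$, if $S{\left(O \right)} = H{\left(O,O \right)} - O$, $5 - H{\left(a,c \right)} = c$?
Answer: $-33$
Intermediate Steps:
$H{\left(a,c \right)} = 5 - c$
$S{\left(O \right)} = 5 - 2 O$ ($S{\left(O \right)} = \left(5 - O\right) - O = 5 - 2 O$)
$g = 33$ ($g = \left(\left(1 + \left(-4 + 4\right)^{2}\right) + \left(5 - 12\right)\right) \left(-7\right) - 9 = \left(\left(1 + 0^{2}\right) + \left(5 - 12\right)\right) \left(-7\right) - 9 = \left(\left(1 + 0\right) - 7\right) \left(-7\right) - 9 = \left(1 - 7\right) \left(-7\right) - 9 = \left(-6\right) \left(-7\right) - 9 = 42 - 9 = 33$)
$- g = \left(-1\right) 33 = -33$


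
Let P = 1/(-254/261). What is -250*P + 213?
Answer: 59676/127 ≈ 469.89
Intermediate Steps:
P = -261/254 (P = 1/(-254*1/261) = 1/(-254/261) = -261/254 ≈ -1.0276)
-250*P + 213 = -250*(-261/254) + 213 = 32625/127 + 213 = 59676/127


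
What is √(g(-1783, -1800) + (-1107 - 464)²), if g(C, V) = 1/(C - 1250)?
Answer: 4*√157664783414/1011 ≈ 1571.0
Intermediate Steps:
g(C, V) = 1/(-1250 + C)
√(g(-1783, -1800) + (-1107 - 464)²) = √(1/(-1250 - 1783) + (-1107 - 464)²) = √(1/(-3033) + (-1571)²) = √(-1/3033 + 2468041) = √(7485568352/3033) = 4*√157664783414/1011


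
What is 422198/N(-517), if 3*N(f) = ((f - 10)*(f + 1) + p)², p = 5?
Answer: 1266594/73949731969 ≈ 1.7128e-5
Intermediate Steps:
N(f) = (5 + (1 + f)*(-10 + f))²/3 (N(f) = ((f - 10)*(f + 1) + 5)²/3 = ((-10 + f)*(1 + f) + 5)²/3 = ((1 + f)*(-10 + f) + 5)²/3 = (5 + (1 + f)*(-10 + f))²/3)
422198/N(-517) = 422198/(((-5 + (-517)² - 9*(-517))²/3)) = 422198/(((-5 + 267289 + 4653)²/3)) = 422198/(((⅓)*271937²)) = 422198/(((⅓)*73949731969)) = 422198/(73949731969/3) = 422198*(3/73949731969) = 1266594/73949731969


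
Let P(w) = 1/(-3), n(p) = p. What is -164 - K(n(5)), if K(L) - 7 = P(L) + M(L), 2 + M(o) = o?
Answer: -521/3 ≈ -173.67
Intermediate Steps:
M(o) = -2 + o
P(w) = -⅓
K(L) = 14/3 + L (K(L) = 7 + (-⅓ + (-2 + L)) = 7 + (-7/3 + L) = 14/3 + L)
-164 - K(n(5)) = -164 - (14/3 + 5) = -164 - 1*29/3 = -164 - 29/3 = -521/3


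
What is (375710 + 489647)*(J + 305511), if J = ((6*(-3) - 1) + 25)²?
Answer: 264407235279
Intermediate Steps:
J = 36 (J = ((-18 - 1) + 25)² = (-19 + 25)² = 6² = 36)
(375710 + 489647)*(J + 305511) = (375710 + 489647)*(36 + 305511) = 865357*305547 = 264407235279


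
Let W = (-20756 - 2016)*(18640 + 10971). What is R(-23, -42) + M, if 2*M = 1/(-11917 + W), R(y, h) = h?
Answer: -56642343157/1348627218 ≈ -42.000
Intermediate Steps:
W = -674301692 (W = -22772*29611 = -674301692)
M = -1/1348627218 (M = 1/(2*(-11917 - 674301692)) = (½)/(-674313609) = (½)*(-1/674313609) = -1/1348627218 ≈ -7.4149e-10)
R(-23, -42) + M = -42 - 1/1348627218 = -56642343157/1348627218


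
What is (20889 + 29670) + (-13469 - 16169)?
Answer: 20921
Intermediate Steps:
(20889 + 29670) + (-13469 - 16169) = 50559 - 29638 = 20921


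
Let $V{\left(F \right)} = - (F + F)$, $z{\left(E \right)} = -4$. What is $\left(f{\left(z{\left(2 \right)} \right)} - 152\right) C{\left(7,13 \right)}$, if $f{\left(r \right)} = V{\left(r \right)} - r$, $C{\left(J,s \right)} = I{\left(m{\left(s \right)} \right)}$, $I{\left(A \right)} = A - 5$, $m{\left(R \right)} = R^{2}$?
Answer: $-22960$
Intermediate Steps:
$V{\left(F \right)} = - 2 F$
$I{\left(A \right)} = -5 + A$
$C{\left(J,s \right)} = -5 + s^{2}$
$f{\left(r \right)} = - 3 r$ ($f{\left(r \right)} = - 2 r - r = - 3 r$)
$\left(f{\left(z{\left(2 \right)} \right)} - 152\right) C{\left(7,13 \right)} = \left(\left(-3\right) \left(-4\right) - 152\right) \left(-5 + 13^{2}\right) = \left(12 - 152\right) \left(-5 + 169\right) = \left(-140\right) 164 = -22960$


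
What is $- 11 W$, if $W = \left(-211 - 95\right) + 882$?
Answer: $-6336$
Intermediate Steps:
$W = 576$ ($W = -306 + 882 = 576$)
$- 11 W = \left(-11\right) 576 = -6336$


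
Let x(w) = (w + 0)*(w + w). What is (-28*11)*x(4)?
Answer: -9856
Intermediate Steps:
x(w) = 2*w² (x(w) = w*(2*w) = 2*w²)
(-28*11)*x(4) = (-28*11)*(2*4²) = -616*16 = -308*32 = -9856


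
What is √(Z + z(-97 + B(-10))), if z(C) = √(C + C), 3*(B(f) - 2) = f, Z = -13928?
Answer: √(-125352 + 3*I*√1770)/3 ≈ 0.059414 + 118.02*I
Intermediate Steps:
B(f) = 2 + f/3
z(C) = √2*√C (z(C) = √(2*C) = √2*√C)
√(Z + z(-97 + B(-10))) = √(-13928 + √2*√(-97 + (2 + (⅓)*(-10)))) = √(-13928 + √2*√(-97 + (2 - 10/3))) = √(-13928 + √2*√(-97 - 4/3)) = √(-13928 + √2*√(-295/3)) = √(-13928 + √2*(I*√885/3)) = √(-13928 + I*√1770/3)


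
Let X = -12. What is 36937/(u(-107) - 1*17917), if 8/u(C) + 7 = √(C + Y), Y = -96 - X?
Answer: -19854265429/9630817516 + 36937*I*√191/9630817516 ≈ -2.0615 + 5.3005e-5*I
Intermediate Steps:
Y = -84 (Y = -96 - 1*(-12) = -96 + 12 = -84)
u(C) = 8/(-7 + √(-84 + C)) (u(C) = 8/(-7 + √(C - 84)) = 8/(-7 + √(-84 + C)))
36937/(u(-107) - 1*17917) = 36937/(8/(-7 + √(-84 - 107)) - 1*17917) = 36937/(8/(-7 + √(-191)) - 17917) = 36937/(8/(-7 + I*√191) - 17917) = 36937/(-17917 + 8/(-7 + I*√191))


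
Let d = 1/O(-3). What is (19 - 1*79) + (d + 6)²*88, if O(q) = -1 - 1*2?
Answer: 24892/9 ≈ 2765.8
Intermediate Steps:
O(q) = -3 (O(q) = -1 - 2 = -3)
d = -⅓ (d = 1/(-3) = -⅓ ≈ -0.33333)
(19 - 1*79) + (d + 6)²*88 = (19 - 1*79) + (-⅓ + 6)²*88 = (19 - 79) + (17/3)²*88 = -60 + (289/9)*88 = -60 + 25432/9 = 24892/9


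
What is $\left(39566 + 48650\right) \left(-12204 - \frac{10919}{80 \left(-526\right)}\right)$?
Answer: $- \frac{5662732812827}{5260} \approx -1.0766 \cdot 10^{9}$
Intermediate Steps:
$\left(39566 + 48650\right) \left(-12204 - \frac{10919}{80 \left(-526\right)}\right) = 88216 \left(-12204 - \frac{10919}{-42080}\right) = 88216 \left(-12204 - - \frac{10919}{42080}\right) = 88216 \left(-12204 + \frac{10919}{42080}\right) = 88216 \left(- \frac{513533401}{42080}\right) = - \frac{5662732812827}{5260}$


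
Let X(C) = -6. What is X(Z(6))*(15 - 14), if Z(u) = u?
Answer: -6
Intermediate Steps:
X(Z(6))*(15 - 14) = -6*(15 - 14) = -6*1 = -6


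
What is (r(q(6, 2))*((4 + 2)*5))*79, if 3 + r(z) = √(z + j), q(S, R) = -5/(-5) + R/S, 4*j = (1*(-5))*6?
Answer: -7110 + 395*I*√222 ≈ -7110.0 + 5885.4*I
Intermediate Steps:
j = -15/2 (j = ((1*(-5))*6)/4 = (-5*6)/4 = (¼)*(-30) = -15/2 ≈ -7.5000)
q(S, R) = 1 + R/S (q(S, R) = -5*(-⅕) + R/S = 1 + R/S)
r(z) = -3 + √(-15/2 + z) (r(z) = -3 + √(z - 15/2) = -3 + √(-15/2 + z))
(r(q(6, 2))*((4 + 2)*5))*79 = ((-3 + √(-30 + 4*((2 + 6)/6))/2)*((4 + 2)*5))*79 = ((-3 + √(-30 + 4*((⅙)*8))/2)*(6*5))*79 = ((-3 + √(-30 + 4*(4/3))/2)*30)*79 = ((-3 + √(-30 + 16/3)/2)*30)*79 = ((-3 + √(-74/3)/2)*30)*79 = ((-3 + (I*√222/3)/2)*30)*79 = ((-3 + I*√222/6)*30)*79 = (-90 + 5*I*√222)*79 = -7110 + 395*I*√222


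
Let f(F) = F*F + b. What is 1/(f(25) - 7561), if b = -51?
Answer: -1/6987 ≈ -0.00014312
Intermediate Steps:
f(F) = -51 + F² (f(F) = F*F - 51 = F² - 51 = -51 + F²)
1/(f(25) - 7561) = 1/((-51 + 25²) - 7561) = 1/((-51 + 625) - 7561) = 1/(574 - 7561) = 1/(-6987) = -1/6987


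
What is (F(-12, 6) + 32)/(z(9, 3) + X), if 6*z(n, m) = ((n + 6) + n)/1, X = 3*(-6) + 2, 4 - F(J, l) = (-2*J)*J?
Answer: -27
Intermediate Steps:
F(J, l) = 4 + 2*J² (F(J, l) = 4 - (-2*J)*J = 4 - (-2)*J² = 4 + 2*J²)
X = -16 (X = -18 + 2 = -16)
z(n, m) = 1 + n/3 (z(n, m) = (((n + 6) + n)/1)/6 = (((6 + n) + n)*1)/6 = ((6 + 2*n)*1)/6 = (6 + 2*n)/6 = 1 + n/3)
(F(-12, 6) + 32)/(z(9, 3) + X) = ((4 + 2*(-12)²) + 32)/((1 + (⅓)*9) - 16) = ((4 + 2*144) + 32)/((1 + 3) - 16) = ((4 + 288) + 32)/(4 - 16) = (292 + 32)/(-12) = 324*(-1/12) = -27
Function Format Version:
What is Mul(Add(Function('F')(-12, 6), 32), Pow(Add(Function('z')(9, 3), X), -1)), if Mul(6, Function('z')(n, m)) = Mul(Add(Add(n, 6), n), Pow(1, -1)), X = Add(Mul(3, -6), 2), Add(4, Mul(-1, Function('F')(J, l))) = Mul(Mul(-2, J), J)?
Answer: -27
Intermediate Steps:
Function('F')(J, l) = Add(4, Mul(2, Pow(J, 2))) (Function('F')(J, l) = Add(4, Mul(-1, Mul(Mul(-2, J), J))) = Add(4, Mul(-1, Mul(-2, Pow(J, 2)))) = Add(4, Mul(2, Pow(J, 2))))
X = -16 (X = Add(-18, 2) = -16)
Function('z')(n, m) = Add(1, Mul(Rational(1, 3), n)) (Function('z')(n, m) = Mul(Rational(1, 6), Mul(Add(Add(n, 6), n), Pow(1, -1))) = Mul(Rational(1, 6), Mul(Add(Add(6, n), n), 1)) = Mul(Rational(1, 6), Mul(Add(6, Mul(2, n)), 1)) = Mul(Rational(1, 6), Add(6, Mul(2, n))) = Add(1, Mul(Rational(1, 3), n)))
Mul(Add(Function('F')(-12, 6), 32), Pow(Add(Function('z')(9, 3), X), -1)) = Mul(Add(Add(4, Mul(2, Pow(-12, 2))), 32), Pow(Add(Add(1, Mul(Rational(1, 3), 9)), -16), -1)) = Mul(Add(Add(4, Mul(2, 144)), 32), Pow(Add(Add(1, 3), -16), -1)) = Mul(Add(Add(4, 288), 32), Pow(Add(4, -16), -1)) = Mul(Add(292, 32), Pow(-12, -1)) = Mul(324, Rational(-1, 12)) = -27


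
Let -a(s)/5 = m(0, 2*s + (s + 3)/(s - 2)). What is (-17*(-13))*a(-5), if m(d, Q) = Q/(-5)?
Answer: -15028/7 ≈ -2146.9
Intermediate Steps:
m(d, Q) = -Q/5 (m(d, Q) = Q*(-⅕) = -Q/5)
a(s) = 2*s + (3 + s)/(-2 + s) (a(s) = -(-1)*(2*s + (s + 3)/(s - 2)) = -(-1)*(2*s + (3 + s)/(-2 + s)) = -5*(-2*s/5 - (3 + s)/(5*(-2 + s))) = 2*s + (3 + s)/(-2 + s))
(-17*(-13))*a(-5) = (-17*(-13))*((3 - 5 + 2*(-5)*(-2 - 5))/(-2 - 5)) = 221*((3 - 5 + 2*(-5)*(-7))/(-7)) = 221*(-(3 - 5 + 70)/7) = 221*(-⅐*68) = 221*(-68/7) = -15028/7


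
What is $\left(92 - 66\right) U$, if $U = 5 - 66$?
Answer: $-1586$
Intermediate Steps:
$U = -61$ ($U = 5 - 66 = -61$)
$\left(92 - 66\right) U = \left(92 - 66\right) \left(-61\right) = 26 \left(-61\right) = -1586$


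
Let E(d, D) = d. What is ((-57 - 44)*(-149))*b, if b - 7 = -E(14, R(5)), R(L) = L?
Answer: -105343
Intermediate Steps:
b = -7 (b = 7 - 1*14 = 7 - 14 = -7)
((-57 - 44)*(-149))*b = ((-57 - 44)*(-149))*(-7) = -101*(-149)*(-7) = 15049*(-7) = -105343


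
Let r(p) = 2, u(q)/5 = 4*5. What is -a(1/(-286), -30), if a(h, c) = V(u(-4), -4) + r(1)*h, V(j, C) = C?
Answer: 573/143 ≈ 4.0070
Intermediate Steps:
u(q) = 100 (u(q) = 5*(4*5) = 5*20 = 100)
a(h, c) = -4 + 2*h
-a(1/(-286), -30) = -(-4 + 2/(-286)) = -(-4 + 2*(-1/286)) = -(-4 - 1/143) = -1*(-573/143) = 573/143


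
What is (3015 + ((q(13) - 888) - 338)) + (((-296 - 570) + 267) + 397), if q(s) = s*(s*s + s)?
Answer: 3953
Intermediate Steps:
q(s) = s*(s + s²) (q(s) = s*(s² + s) = s*(s + s²))
(3015 + ((q(13) - 888) - 338)) + (((-296 - 570) + 267) + 397) = (3015 + ((13²*(1 + 13) - 888) - 338)) + (((-296 - 570) + 267) + 397) = (3015 + ((169*14 - 888) - 338)) + ((-866 + 267) + 397) = (3015 + ((2366 - 888) - 338)) + (-599 + 397) = (3015 + (1478 - 338)) - 202 = (3015 + 1140) - 202 = 4155 - 202 = 3953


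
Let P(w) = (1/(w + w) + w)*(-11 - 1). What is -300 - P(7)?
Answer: -1506/7 ≈ -215.14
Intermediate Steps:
P(w) = -12*w - 6/w (P(w) = (1/(2*w) + w)*(-12) = (w + 1/(2*w))*(-12) = -12*w - 6/w)
-300 - P(7) = -300 - (-12*7 - 6/7) = -300 - (-84 - 6*⅐) = -300 - (-84 - 6/7) = -300 - 1*(-594/7) = -300 + 594/7 = -1506/7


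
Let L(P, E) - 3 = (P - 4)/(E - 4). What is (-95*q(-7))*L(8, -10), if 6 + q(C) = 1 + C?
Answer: 21660/7 ≈ 3094.3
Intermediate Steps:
q(C) = -5 + C (q(C) = -6 + (1 + C) = -5 + C)
L(P, E) = 3 + (-4 + P)/(-4 + E) (L(P, E) = 3 + (P - 4)/(E - 4) = 3 + (-4 + P)/(-4 + E))
(-95*q(-7))*L(8, -10) = (-95*(-5 - 7))*((-16 + 8 + 3*(-10))/(-4 - 10)) = (-95*(-12))*((-16 + 8 - 30)/(-14)) = 1140*(-1/14*(-38)) = 1140*(19/7) = 21660/7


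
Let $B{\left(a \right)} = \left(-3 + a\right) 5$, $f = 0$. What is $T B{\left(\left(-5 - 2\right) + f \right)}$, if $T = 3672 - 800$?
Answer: $-143600$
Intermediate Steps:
$B{\left(a \right)} = -15 + 5 a$
$T = 2872$ ($T = 3672 - 800 = 2872$)
$T B{\left(\left(-5 - 2\right) + f \right)} = 2872 \left(-15 + 5 \left(\left(-5 - 2\right) + 0\right)\right) = 2872 \left(-15 + 5 \left(-7 + 0\right)\right) = 2872 \left(-15 + 5 \left(-7\right)\right) = 2872 \left(-15 - 35\right) = 2872 \left(-50\right) = -143600$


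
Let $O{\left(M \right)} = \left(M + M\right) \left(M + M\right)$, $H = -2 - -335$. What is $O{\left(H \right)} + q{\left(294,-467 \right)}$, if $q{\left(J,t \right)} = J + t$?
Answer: $443383$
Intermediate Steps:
$H = 333$ ($H = -2 + 335 = 333$)
$O{\left(M \right)} = 4 M^{2}$ ($O{\left(M \right)} = 2 M 2 M = 4 M^{2}$)
$O{\left(H \right)} + q{\left(294,-467 \right)} = 4 \cdot 333^{2} + \left(294 - 467\right) = 4 \cdot 110889 - 173 = 443556 - 173 = 443383$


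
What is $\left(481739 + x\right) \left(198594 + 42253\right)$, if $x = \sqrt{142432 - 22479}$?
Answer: $116025392933 + 240847 \sqrt{119953} \approx 1.1611 \cdot 10^{11}$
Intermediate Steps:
$x = \sqrt{119953} \approx 346.34$
$\left(481739 + x\right) \left(198594 + 42253\right) = \left(481739 + \sqrt{119953}\right) \left(198594 + 42253\right) = \left(481739 + \sqrt{119953}\right) 240847 = 116025392933 + 240847 \sqrt{119953}$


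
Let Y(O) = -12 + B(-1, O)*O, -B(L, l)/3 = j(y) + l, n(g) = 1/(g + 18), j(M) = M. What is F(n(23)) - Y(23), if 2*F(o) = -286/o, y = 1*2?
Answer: -4126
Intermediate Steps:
y = 2
n(g) = 1/(18 + g)
B(L, l) = -6 - 3*l (B(L, l) = -3*(2 + l) = -6 - 3*l)
F(o) = -143/o (F(o) = (-286/o)/2 = -143/o)
Y(O) = -12 + O*(-6 - 3*O) (Y(O) = -12 + (-6 - 3*O)*O = -12 + O*(-6 - 3*O))
F(n(23)) - Y(23) = -143/(1/(18 + 23)) - (-12 - 3*23*(2 + 23)) = -143/(1/41) - (-12 - 3*23*25) = -143/1/41 - (-12 - 1725) = -143*41 - 1*(-1737) = -5863 + 1737 = -4126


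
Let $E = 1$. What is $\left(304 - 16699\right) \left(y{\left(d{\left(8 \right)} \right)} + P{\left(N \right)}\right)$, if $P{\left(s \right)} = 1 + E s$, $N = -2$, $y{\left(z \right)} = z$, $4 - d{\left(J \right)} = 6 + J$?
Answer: $180345$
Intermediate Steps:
$d{\left(J \right)} = -2 - J$ ($d{\left(J \right)} = 4 - \left(6 + J\right) = -2 - J$)
$P{\left(s \right)} = 1 + s$ ($P{\left(s \right)} = 1 + 1 s = 1 + s$)
$\left(304 - 16699\right) \left(y{\left(d{\left(8 \right)} \right)} + P{\left(N \right)}\right) = \left(304 - 16699\right) \left(\left(-2 - 8\right) + \left(1 - 2\right)\right) = - 16395 \left(\left(-2 - 8\right) - 1\right) = - 16395 \left(-10 - 1\right) = \left(-16395\right) \left(-11\right) = 180345$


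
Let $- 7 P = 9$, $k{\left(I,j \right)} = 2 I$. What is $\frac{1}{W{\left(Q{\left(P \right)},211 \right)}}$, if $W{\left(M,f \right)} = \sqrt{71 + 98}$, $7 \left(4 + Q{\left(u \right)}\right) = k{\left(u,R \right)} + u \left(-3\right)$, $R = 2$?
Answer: $\frac{1}{13} \approx 0.076923$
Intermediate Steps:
$P = - \frac{9}{7}$ ($P = \left(- \frac{1}{7}\right) 9 = - \frac{9}{7} \approx -1.2857$)
$Q{\left(u \right)} = -4 - \frac{u}{7}$ ($Q{\left(u \right)} = -4 + \frac{2 u + u \left(-3\right)}{7} = -4 + \frac{2 u - 3 u}{7} = -4 + \frac{\left(-1\right) u}{7} = -4 - \frac{u}{7}$)
$W{\left(M,f \right)} = 13$ ($W{\left(M,f \right)} = \sqrt{169} = 13$)
$\frac{1}{W{\left(Q{\left(P \right)},211 \right)}} = \frac{1}{13}$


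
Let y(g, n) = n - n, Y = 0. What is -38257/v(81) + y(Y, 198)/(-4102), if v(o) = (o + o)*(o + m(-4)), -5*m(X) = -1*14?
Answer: -191285/67878 ≈ -2.8181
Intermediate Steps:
m(X) = 14/5 (m(X) = -(-1)*14/5 = -⅕*(-14) = 14/5)
y(g, n) = 0
v(o) = 2*o*(14/5 + o) (v(o) = (o + o)*(o + 14/5) = (2*o)*(14/5 + o) = 2*o*(14/5 + o))
-38257/v(81) + y(Y, 198)/(-4102) = -38257*5/(162*(14 + 5*81)) + 0/(-4102) = -38257*5/(162*(14 + 405)) + 0*(-1/4102) = -38257/((⅖)*81*419) + 0 = -38257/67878/5 + 0 = -38257*5/67878 + 0 = -191285/67878 + 0 = -191285/67878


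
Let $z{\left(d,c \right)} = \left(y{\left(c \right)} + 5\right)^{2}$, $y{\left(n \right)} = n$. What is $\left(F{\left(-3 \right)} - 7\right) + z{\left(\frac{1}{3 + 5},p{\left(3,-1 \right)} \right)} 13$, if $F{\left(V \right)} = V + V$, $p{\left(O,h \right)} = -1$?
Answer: $195$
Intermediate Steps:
$z{\left(d,c \right)} = \left(5 + c\right)^{2}$ ($z{\left(d,c \right)} = \left(c + 5\right)^{2} = \left(5 + c\right)^{2}$)
$F{\left(V \right)} = 2 V$
$\left(F{\left(-3 \right)} - 7\right) + z{\left(\frac{1}{3 + 5},p{\left(3,-1 \right)} \right)} 13 = \left(2 \left(-3\right) - 7\right) + \left(5 - 1\right)^{2} \cdot 13 = \left(-6 - 7\right) + 4^{2} \cdot 13 = -13 + 16 \cdot 13 = -13 + 208 = 195$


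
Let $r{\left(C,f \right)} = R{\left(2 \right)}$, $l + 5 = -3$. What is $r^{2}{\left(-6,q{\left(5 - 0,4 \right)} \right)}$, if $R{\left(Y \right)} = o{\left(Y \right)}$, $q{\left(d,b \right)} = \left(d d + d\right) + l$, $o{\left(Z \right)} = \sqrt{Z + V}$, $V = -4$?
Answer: $-2$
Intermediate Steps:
$l = -8$ ($l = -5 - 3 = -8$)
$o{\left(Z \right)} = \sqrt{-4 + Z}$ ($o{\left(Z \right)} = \sqrt{Z - 4} = \sqrt{-4 + Z}$)
$q{\left(d,b \right)} = -8 + d + d^{2}$ ($q{\left(d,b \right)} = \left(d d + d\right) - 8 = \left(d^{2} + d\right) - 8 = \left(d + d^{2}\right) - 8 = -8 + d + d^{2}$)
$R{\left(Y \right)} = \sqrt{-4 + Y}$
$r{\left(C,f \right)} = i \sqrt{2}$ ($r{\left(C,f \right)} = \sqrt{-4 + 2} = \sqrt{-2} = i \sqrt{2}$)
$r^{2}{\left(-6,q{\left(5 - 0,4 \right)} \right)} = \left(i \sqrt{2}\right)^{2} = -2$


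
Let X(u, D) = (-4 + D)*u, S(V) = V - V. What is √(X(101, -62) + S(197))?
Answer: I*√6666 ≈ 81.646*I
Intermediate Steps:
S(V) = 0
X(u, D) = u*(-4 + D)
√(X(101, -62) + S(197)) = √(101*(-4 - 62) + 0) = √(101*(-66) + 0) = √(-6666 + 0) = √(-6666) = I*√6666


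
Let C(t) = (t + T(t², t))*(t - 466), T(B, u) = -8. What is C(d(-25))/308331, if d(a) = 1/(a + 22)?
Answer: 34975/2774979 ≈ 0.012604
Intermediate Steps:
d(a) = 1/(22 + a)
C(t) = (-466 + t)*(-8 + t) (C(t) = (t - 8)*(t - 466) = (-8 + t)*(-466 + t) = (-466 + t)*(-8 + t))
C(d(-25))/308331 = (3728 + (1/(22 - 25))² - 474/(22 - 25))/308331 = (3728 + (1/(-3))² - 474/(-3))*(1/308331) = (3728 + (-⅓)² - 474*(-⅓))*(1/308331) = (3728 + ⅑ + 158)*(1/308331) = (34975/9)*(1/308331) = 34975/2774979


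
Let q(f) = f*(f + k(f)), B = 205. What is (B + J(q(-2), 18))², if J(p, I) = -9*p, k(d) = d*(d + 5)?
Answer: 3721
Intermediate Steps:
k(d) = d*(5 + d)
q(f) = f*(f + f*(5 + f))
(B + J(q(-2), 18))² = (205 - 9*(-2)²*(6 - 2))² = (205 - 36*4)² = (205 - 9*16)² = (205 - 144)² = 61² = 3721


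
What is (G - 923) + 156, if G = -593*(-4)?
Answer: 1605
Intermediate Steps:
G = 2372
(G - 923) + 156 = (2372 - 923) + 156 = 1449 + 156 = 1605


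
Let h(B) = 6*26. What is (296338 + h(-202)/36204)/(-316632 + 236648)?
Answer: -894051759/241311728 ≈ -3.7050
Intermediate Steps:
h(B) = 156
(296338 + h(-202)/36204)/(-316632 + 236648) = (296338 + 156/36204)/(-316632 + 236648) = (296338 + 156*(1/36204))/(-79984) = (296338 + 13/3017)*(-1/79984) = (894051759/3017)*(-1/79984) = -894051759/241311728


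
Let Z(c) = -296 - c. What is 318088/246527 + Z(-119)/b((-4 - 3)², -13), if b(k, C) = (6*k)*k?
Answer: 1512913483/1183822654 ≈ 1.2780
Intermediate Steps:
b(k, C) = 6*k²
318088/246527 + Z(-119)/b((-4 - 3)², -13) = 318088/246527 + (-296 - 1*(-119))/((6*((-4 - 3)²)²)) = 318088*(1/246527) + (-296 + 119)/((6*((-7)²)²)) = 318088/246527 - 177/(6*49²) = 318088/246527 - 177/(6*2401) = 318088/246527 - 177/14406 = 318088/246527 - 177*1/14406 = 318088/246527 - 59/4802 = 1512913483/1183822654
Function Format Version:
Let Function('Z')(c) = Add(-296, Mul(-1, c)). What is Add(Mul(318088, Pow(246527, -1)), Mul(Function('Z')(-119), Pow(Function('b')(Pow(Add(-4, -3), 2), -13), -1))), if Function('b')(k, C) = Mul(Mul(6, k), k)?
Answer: Rational(1512913483, 1183822654) ≈ 1.2780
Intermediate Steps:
Function('b')(k, C) = Mul(6, Pow(k, 2))
Add(Mul(318088, Pow(246527, -1)), Mul(Function('Z')(-119), Pow(Function('b')(Pow(Add(-4, -3), 2), -13), -1))) = Add(Mul(318088, Pow(246527, -1)), Mul(Add(-296, Mul(-1, -119)), Pow(Mul(6, Pow(Pow(Add(-4, -3), 2), 2)), -1))) = Add(Mul(318088, Rational(1, 246527)), Mul(Add(-296, 119), Pow(Mul(6, Pow(Pow(-7, 2), 2)), -1))) = Add(Rational(318088, 246527), Mul(-177, Pow(Mul(6, Pow(49, 2)), -1))) = Add(Rational(318088, 246527), Mul(-177, Pow(Mul(6, 2401), -1))) = Add(Rational(318088, 246527), Mul(-177, Pow(14406, -1))) = Add(Rational(318088, 246527), Mul(-177, Rational(1, 14406))) = Add(Rational(318088, 246527), Rational(-59, 4802)) = Rational(1512913483, 1183822654)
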